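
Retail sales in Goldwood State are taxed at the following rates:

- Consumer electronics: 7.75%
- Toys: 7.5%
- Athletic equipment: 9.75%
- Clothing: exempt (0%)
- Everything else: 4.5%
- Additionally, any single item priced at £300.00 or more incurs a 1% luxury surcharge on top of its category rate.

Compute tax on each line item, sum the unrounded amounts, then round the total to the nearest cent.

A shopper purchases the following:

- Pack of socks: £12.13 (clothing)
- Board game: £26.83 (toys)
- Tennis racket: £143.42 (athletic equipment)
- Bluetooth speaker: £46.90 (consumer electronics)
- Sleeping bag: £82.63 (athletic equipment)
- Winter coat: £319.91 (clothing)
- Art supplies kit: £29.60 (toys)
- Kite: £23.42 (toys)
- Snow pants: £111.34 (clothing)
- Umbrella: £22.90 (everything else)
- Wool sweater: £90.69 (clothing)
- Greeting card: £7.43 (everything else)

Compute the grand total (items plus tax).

£953.43

Pack of socks £12.13: clothing → 0% → £0.00
Board game £26.83: toys → 7.5% → £2.01225
Tennis racket £143.42: athletic equipment → 9.75% → £13.98345
Bluetooth speaker £46.90: consumer electronics → 7.75% → £3.63475
Sleeping bag £82.63: athletic equipment → 9.75% → £8.056425
Winter coat £319.91: clothing → 0% + 1% surcharge = 1% → £3.1991
Art supplies kit £29.60: toys → 7.5% → £2.22
Kite £23.42: toys → 7.5% → £1.7565
Snow pants £111.34: clothing → 0% → £0.00
Umbrella £22.90: everything else → 4.5% → £1.0305
Wool sweater £90.69: clothing → 0% → £0.00
Greeting card £7.43: everything else → 4.5% → £0.33435
Subtotal = £917.20; unrounded tax = £36.227325 → £36.23; total due = £953.43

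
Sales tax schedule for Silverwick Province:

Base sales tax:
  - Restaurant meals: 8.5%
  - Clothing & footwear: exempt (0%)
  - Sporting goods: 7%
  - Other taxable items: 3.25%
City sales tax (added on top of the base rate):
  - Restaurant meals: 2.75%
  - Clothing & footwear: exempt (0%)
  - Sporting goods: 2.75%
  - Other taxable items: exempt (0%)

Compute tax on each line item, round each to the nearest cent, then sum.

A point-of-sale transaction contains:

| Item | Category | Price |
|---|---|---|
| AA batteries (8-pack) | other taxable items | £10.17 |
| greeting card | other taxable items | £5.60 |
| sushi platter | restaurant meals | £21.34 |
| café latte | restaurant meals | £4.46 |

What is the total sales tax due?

AA batteries (8-pack) £10.17: other taxable items → 3.25% + 0% city = 3.25% → £0.33
Greeting card £5.60: other taxable items → 3.25% + 0% city = 3.25% → £0.18
Sushi platter £21.34: restaurant meals → 8.5% + 2.75% city = 11.25% → £2.40
Café latte £4.46: restaurant meals → 8.5% + 2.75% city = 11.25% → £0.50
Total tax = £0.33 + £0.18 + £2.40 + £0.50 = £3.41

£3.41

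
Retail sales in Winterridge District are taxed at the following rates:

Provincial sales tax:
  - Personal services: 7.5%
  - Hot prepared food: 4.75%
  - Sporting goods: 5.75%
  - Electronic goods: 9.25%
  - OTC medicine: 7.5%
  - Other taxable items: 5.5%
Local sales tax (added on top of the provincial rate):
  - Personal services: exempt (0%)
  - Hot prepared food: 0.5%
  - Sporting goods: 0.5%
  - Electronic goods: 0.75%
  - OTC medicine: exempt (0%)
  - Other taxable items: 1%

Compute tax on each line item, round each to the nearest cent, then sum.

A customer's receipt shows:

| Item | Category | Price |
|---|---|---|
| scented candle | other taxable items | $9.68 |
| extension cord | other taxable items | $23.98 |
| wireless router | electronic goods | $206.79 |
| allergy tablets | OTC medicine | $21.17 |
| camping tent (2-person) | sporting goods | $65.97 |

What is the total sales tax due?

$28.58

Scented candle $9.68: other taxable items → 5.5% + 1% local = 6.5% → $0.63
Extension cord $23.98: other taxable items → 5.5% + 1% local = 6.5% → $1.56
Wireless router $206.79: electronic goods → 9.25% + 0.75% local = 10% → $20.68
Allergy tablets $21.17: OTC medicine → 7.5% + 0% local = 7.5% → $1.59
Camping tent (2-person) $65.97: sporting goods → 5.75% + 0.5% local = 6.25% → $4.12
Total tax = $0.63 + $1.56 + $20.68 + $1.59 + $4.12 = $28.58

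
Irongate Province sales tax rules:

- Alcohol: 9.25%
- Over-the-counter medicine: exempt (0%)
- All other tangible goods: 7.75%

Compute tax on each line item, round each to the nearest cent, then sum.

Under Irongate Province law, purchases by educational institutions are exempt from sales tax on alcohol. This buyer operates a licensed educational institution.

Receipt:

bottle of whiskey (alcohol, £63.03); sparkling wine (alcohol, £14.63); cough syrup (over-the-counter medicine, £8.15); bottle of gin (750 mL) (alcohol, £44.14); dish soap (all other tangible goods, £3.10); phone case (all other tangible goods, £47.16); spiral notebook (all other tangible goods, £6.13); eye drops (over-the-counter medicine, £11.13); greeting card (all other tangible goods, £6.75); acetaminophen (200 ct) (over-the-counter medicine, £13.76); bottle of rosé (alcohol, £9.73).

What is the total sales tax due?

Bottle of whiskey £63.03: alcohol, buyer-exempt → 0% → £0.00
Sparkling wine £14.63: alcohol, buyer-exempt → 0% → £0.00
Cough syrup £8.15: over-the-counter medicine → 0% → £0.00
Bottle of gin (750 mL) £44.14: alcohol, buyer-exempt → 0% → £0.00
Dish soap £3.10: all other tangible goods → 7.75% → £0.24
Phone case £47.16: all other tangible goods → 7.75% → £3.65
Spiral notebook £6.13: all other tangible goods → 7.75% → £0.48
Eye drops £11.13: over-the-counter medicine → 0% → £0.00
Greeting card £6.75: all other tangible goods → 7.75% → £0.52
Acetaminophen (200 ct) £13.76: over-the-counter medicine → 0% → £0.00
Bottle of rosé £9.73: alcohol, buyer-exempt → 0% → £0.00
Total tax = £0.24 + £3.65 + £0.48 + £0.52 = £4.89

£4.89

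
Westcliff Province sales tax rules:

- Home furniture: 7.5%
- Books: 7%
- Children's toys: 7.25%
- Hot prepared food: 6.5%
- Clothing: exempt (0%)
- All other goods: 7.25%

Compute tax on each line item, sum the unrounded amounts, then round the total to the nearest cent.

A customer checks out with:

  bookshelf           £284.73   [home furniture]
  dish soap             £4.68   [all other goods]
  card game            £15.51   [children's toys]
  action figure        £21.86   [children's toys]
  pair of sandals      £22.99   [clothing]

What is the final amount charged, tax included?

Bookshelf £284.73: home furniture → 7.5% → £21.35475
Dish soap £4.68: all other goods → 7.25% → £0.3393
Card game £15.51: children's toys → 7.25% → £1.124475
Action figure £21.86: children's toys → 7.25% → £1.58485
Pair of sandals £22.99: clothing → 0% → £0.00
Subtotal = £349.77; unrounded tax = £24.403375 → £24.40; total due = £374.17

£374.17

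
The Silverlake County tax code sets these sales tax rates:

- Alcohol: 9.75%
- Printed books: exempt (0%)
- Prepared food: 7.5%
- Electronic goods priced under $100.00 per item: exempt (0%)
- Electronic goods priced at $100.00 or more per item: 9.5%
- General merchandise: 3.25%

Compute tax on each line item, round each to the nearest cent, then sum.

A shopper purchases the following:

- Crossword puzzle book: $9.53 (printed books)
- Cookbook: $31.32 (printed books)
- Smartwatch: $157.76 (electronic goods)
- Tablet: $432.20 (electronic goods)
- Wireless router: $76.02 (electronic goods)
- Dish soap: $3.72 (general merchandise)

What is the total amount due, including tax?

Crossword puzzle book $9.53: printed books → 0% → $0.00
Cookbook $31.32: printed books → 0% → $0.00
Smartwatch $157.76: electronic goods, $100.00 or more → 9.5% → $14.99
Tablet $432.20: electronic goods, $100.00 or more → 9.5% → $41.06
Wireless router $76.02: electronic goods, under $100.00 → 0% → $0.00
Dish soap $3.72: general merchandise → 3.25% → $0.12
Subtotal = $710.55; tax = $56.17; total due = $766.72

$766.72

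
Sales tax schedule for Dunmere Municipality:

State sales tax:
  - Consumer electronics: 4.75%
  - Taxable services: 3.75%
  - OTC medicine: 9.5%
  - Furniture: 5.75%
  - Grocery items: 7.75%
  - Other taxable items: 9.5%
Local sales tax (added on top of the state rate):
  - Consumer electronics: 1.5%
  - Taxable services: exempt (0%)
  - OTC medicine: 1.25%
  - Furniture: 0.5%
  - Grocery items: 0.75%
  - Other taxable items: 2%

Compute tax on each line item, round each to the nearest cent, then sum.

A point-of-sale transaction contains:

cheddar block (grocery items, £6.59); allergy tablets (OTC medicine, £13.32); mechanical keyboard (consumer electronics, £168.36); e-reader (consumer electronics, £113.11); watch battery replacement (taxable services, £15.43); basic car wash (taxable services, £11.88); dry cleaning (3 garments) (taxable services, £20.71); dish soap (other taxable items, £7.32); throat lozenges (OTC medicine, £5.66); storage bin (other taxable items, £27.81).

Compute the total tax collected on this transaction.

£26.04

Cheddar block £6.59: grocery items → 7.75% + 0.75% local = 8.5% → £0.56
Allergy tablets £13.32: OTC medicine → 9.5% + 1.25% local = 10.75% → £1.43
Mechanical keyboard £168.36: consumer electronics → 4.75% + 1.5% local = 6.25% → £10.52
E-reader £113.11: consumer electronics → 4.75% + 1.5% local = 6.25% → £7.07
Watch battery replacement £15.43: taxable services → 3.75% + 0% local = 3.75% → £0.58
Basic car wash £11.88: taxable services → 3.75% + 0% local = 3.75% → £0.45
Dry cleaning (3 garments) £20.71: taxable services → 3.75% + 0% local = 3.75% → £0.78
Dish soap £7.32: other taxable items → 9.5% + 2% local = 11.5% → £0.84
Throat lozenges £5.66: OTC medicine → 9.5% + 1.25% local = 10.75% → £0.61
Storage bin £27.81: other taxable items → 9.5% + 2% local = 11.5% → £3.20
Total tax = £0.56 + £1.43 + £10.52 + £7.07 + £0.58 + £0.45 + £0.78 + £0.84 + £0.61 + £3.20 = £26.04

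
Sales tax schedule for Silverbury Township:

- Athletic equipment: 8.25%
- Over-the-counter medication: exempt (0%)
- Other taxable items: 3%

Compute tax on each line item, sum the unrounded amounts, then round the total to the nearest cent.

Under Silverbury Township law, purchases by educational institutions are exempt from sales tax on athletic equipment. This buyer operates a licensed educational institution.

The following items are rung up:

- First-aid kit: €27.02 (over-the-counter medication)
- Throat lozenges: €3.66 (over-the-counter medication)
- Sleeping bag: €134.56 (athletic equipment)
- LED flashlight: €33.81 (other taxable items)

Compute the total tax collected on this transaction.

First-aid kit €27.02: over-the-counter medication → 0% → €0.00
Throat lozenges €3.66: over-the-counter medication → 0% → €0.00
Sleeping bag €134.56: athletic equipment, buyer-exempt → 0% → €0.00
LED flashlight €33.81: other taxable items → 3% → €1.0143
Unrounded tax sum = €1.0143 → €1.01

€1.01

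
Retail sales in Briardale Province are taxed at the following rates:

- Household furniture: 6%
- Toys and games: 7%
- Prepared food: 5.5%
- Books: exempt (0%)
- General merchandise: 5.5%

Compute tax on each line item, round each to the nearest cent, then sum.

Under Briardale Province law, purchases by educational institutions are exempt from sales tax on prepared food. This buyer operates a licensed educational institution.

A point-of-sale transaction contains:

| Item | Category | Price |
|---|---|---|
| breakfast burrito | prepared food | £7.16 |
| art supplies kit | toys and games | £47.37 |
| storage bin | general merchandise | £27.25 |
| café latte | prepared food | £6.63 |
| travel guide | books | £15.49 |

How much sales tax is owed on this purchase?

Breakfast burrito £7.16: prepared food, buyer-exempt → 0% → £0.00
Art supplies kit £47.37: toys and games → 7% → £3.32
Storage bin £27.25: general merchandise → 5.5% → £1.50
Café latte £6.63: prepared food, buyer-exempt → 0% → £0.00
Travel guide £15.49: books → 0% → £0.00
Total tax = £3.32 + £1.50 = £4.82

£4.82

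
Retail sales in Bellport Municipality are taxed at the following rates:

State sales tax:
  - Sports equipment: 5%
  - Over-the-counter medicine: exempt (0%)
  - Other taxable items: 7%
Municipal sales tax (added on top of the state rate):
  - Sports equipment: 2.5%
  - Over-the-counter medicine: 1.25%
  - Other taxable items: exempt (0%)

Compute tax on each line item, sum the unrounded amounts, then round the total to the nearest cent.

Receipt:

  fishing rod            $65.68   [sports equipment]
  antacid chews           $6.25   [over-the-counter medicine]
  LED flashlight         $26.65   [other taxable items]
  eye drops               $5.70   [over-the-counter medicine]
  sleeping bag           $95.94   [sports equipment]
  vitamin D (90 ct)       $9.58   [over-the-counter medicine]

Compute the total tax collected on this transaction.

$14.26

Fishing rod $65.68: sports equipment → 5% + 2.5% municipal = 7.5% → $4.926
Antacid chews $6.25: over-the-counter medicine → 0% + 1.25% municipal = 1.25% → $0.078125
LED flashlight $26.65: other taxable items → 7% + 0% municipal = 7% → $1.8655
Eye drops $5.70: over-the-counter medicine → 0% + 1.25% municipal = 1.25% → $0.07125
Sleeping bag $95.94: sports equipment → 5% + 2.5% municipal = 7.5% → $7.1955
Vitamin D (90 ct) $9.58: over-the-counter medicine → 0% + 1.25% municipal = 1.25% → $0.11975
Unrounded tax sum = $14.256125 → $14.26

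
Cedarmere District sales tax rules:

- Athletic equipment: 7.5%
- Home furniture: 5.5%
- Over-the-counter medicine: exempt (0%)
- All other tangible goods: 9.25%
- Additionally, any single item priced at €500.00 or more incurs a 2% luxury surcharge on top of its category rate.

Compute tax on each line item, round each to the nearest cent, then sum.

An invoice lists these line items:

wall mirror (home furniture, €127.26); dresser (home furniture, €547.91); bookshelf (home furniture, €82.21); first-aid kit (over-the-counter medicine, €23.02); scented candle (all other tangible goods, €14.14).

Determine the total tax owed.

Wall mirror €127.26: home furniture → 5.5% → €7.00
Dresser €547.91: home furniture → 5.5% + 2% surcharge = 7.5% → €41.09
Bookshelf €82.21: home furniture → 5.5% → €4.52
First-aid kit €23.02: over-the-counter medicine → 0% → €0.00
Scented candle €14.14: all other tangible goods → 9.25% → €1.31
Total tax = €7.00 + €41.09 + €4.52 + €1.31 = €53.92

€53.92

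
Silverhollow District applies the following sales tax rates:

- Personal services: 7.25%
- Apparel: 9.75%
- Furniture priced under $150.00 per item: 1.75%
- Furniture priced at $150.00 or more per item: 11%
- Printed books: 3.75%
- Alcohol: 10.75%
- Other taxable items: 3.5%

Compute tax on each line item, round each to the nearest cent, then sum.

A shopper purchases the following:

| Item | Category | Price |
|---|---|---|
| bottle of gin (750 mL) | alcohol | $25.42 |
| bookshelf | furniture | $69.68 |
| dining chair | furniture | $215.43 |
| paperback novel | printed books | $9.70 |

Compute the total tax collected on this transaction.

Bottle of gin (750 mL) $25.42: alcohol → 10.75% → $2.73
Bookshelf $69.68: furniture, under $150.00 → 1.75% → $1.22
Dining chair $215.43: furniture, $150.00 or more → 11% → $23.70
Paperback novel $9.70: printed books → 3.75% → $0.36
Total tax = $2.73 + $1.22 + $23.70 + $0.36 = $28.01

$28.01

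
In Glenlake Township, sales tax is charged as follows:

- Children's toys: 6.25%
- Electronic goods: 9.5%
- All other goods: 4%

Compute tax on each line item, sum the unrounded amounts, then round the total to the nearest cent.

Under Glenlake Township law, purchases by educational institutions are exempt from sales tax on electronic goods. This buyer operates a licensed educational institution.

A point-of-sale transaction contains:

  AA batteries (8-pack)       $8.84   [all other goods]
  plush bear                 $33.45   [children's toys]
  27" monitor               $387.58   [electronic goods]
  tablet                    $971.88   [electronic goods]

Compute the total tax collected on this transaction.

AA batteries (8-pack) $8.84: all other goods → 4% → $0.3536
Plush bear $33.45: children's toys → 6.25% → $2.090625
27" monitor $387.58: electronic goods, buyer-exempt → 0% → $0.00
Tablet $971.88: electronic goods, buyer-exempt → 0% → $0.00
Unrounded tax sum = $2.444225 → $2.44

$2.44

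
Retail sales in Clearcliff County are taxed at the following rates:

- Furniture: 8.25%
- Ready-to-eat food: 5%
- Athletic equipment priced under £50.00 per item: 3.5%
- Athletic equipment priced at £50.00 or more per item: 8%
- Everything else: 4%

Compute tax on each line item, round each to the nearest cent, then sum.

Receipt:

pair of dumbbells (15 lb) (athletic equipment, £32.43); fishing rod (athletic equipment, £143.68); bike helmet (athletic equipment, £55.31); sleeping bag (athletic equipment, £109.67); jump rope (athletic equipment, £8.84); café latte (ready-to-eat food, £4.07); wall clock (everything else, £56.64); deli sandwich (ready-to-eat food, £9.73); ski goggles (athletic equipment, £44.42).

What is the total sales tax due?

Pair of dumbbells (15 lb) £32.43: athletic equipment, under £50.00 → 3.5% → £1.14
Fishing rod £143.68: athletic equipment, £50.00 or more → 8% → £11.49
Bike helmet £55.31: athletic equipment, £50.00 or more → 8% → £4.42
Sleeping bag £109.67: athletic equipment, £50.00 or more → 8% → £8.77
Jump rope £8.84: athletic equipment, under £50.00 → 3.5% → £0.31
Café latte £4.07: ready-to-eat food → 5% → £0.20
Wall clock £56.64: everything else → 4% → £2.27
Deli sandwich £9.73: ready-to-eat food → 5% → £0.49
Ski goggles £44.42: athletic equipment, under £50.00 → 3.5% → £1.55
Total tax = £1.14 + £11.49 + £4.42 + £8.77 + £0.31 + £0.20 + £2.27 + £0.49 + £1.55 = £30.64

£30.64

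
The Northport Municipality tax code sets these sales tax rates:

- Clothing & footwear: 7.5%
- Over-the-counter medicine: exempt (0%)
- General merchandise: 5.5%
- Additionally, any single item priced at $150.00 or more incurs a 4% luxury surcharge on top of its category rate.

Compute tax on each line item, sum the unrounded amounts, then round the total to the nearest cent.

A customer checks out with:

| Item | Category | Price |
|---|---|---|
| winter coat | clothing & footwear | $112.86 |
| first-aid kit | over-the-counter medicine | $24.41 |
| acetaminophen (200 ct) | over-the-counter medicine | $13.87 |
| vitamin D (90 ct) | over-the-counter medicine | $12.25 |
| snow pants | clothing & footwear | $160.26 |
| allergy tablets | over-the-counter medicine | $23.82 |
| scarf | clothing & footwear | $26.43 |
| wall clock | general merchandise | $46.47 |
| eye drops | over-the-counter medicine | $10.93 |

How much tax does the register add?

Winter coat $112.86: clothing & footwear → 7.5% → $8.4645
First-aid kit $24.41: over-the-counter medicine → 0% → $0.00
Acetaminophen (200 ct) $13.87: over-the-counter medicine → 0% → $0.00
Vitamin D (90 ct) $12.25: over-the-counter medicine → 0% → $0.00
Snow pants $160.26: clothing & footwear → 7.5% + 4% surcharge = 11.5% → $18.4299
Allergy tablets $23.82: over-the-counter medicine → 0% → $0.00
Scarf $26.43: clothing & footwear → 7.5% → $1.98225
Wall clock $46.47: general merchandise → 5.5% → $2.55585
Eye drops $10.93: over-the-counter medicine → 0% → $0.00
Unrounded tax sum = $31.4325 → $31.43

$31.43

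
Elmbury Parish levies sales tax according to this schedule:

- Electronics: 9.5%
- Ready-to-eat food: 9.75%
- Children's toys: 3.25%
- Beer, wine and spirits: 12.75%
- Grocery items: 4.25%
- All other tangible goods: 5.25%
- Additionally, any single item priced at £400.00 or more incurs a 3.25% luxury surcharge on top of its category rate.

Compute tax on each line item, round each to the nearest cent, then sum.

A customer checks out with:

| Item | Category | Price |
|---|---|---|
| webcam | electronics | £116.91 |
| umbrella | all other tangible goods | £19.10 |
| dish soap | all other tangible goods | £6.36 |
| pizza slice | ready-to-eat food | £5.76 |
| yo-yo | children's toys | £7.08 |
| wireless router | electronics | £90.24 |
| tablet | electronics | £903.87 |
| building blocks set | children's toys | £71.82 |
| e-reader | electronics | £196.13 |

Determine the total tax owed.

£158.00

Webcam £116.91: electronics → 9.5% → £11.11
Umbrella £19.10: all other tangible goods → 5.25% → £1.00
Dish soap £6.36: all other tangible goods → 5.25% → £0.33
Pizza slice £5.76: ready-to-eat food → 9.75% → £0.56
Yo-yo £7.08: children's toys → 3.25% → £0.23
Wireless router £90.24: electronics → 9.5% → £8.57
Tablet £903.87: electronics → 9.5% + 3.25% surcharge = 12.75% → £115.24
Building blocks set £71.82: children's toys → 3.25% → £2.33
E-reader £196.13: electronics → 9.5% → £18.63
Total tax = £11.11 + £1.00 + £0.33 + £0.56 + £0.23 + £8.57 + £115.24 + £2.33 + £18.63 = £158.00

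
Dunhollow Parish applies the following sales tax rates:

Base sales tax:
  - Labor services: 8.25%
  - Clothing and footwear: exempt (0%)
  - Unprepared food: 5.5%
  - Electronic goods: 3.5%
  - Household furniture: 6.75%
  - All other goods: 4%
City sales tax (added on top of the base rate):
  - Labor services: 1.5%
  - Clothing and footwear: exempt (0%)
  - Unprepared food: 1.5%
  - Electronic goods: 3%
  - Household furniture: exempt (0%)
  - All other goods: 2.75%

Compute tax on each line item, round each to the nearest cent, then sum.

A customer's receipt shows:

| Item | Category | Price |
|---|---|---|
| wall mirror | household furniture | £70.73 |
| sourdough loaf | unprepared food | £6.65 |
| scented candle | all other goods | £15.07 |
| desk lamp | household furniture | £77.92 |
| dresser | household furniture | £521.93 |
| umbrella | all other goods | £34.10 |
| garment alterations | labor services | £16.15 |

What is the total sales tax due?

£50.62

Wall mirror £70.73: household furniture → 6.75% + 0% city = 6.75% → £4.77
Sourdough loaf £6.65: unprepared food → 5.5% + 1.5% city = 7% → £0.47
Scented candle £15.07: all other goods → 4% + 2.75% city = 6.75% → £1.02
Desk lamp £77.92: household furniture → 6.75% + 0% city = 6.75% → £5.26
Dresser £521.93: household furniture → 6.75% + 0% city = 6.75% → £35.23
Umbrella £34.10: all other goods → 4% + 2.75% city = 6.75% → £2.30
Garment alterations £16.15: labor services → 8.25% + 1.5% city = 9.75% → £1.57
Total tax = £4.77 + £0.47 + £1.02 + £5.26 + £35.23 + £2.30 + £1.57 = £50.62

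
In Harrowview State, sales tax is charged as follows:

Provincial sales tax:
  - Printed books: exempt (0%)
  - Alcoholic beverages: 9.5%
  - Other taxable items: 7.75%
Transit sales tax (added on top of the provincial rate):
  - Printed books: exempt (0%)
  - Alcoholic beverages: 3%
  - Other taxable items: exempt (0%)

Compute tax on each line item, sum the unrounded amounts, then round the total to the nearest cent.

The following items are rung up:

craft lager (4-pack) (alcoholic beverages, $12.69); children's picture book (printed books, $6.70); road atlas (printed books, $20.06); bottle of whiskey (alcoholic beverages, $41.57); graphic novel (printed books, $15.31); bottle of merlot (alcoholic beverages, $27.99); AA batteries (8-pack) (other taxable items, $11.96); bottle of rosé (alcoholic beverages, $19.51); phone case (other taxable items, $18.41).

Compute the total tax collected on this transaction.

$15.07

Craft lager (4-pack) $12.69: alcoholic beverages → 9.5% + 3% transit = 12.5% → $1.58625
Children's picture book $6.70: printed books → 0% + 0% transit = 0% → $0.00
Road atlas $20.06: printed books → 0% + 0% transit = 0% → $0.00
Bottle of whiskey $41.57: alcoholic beverages → 9.5% + 3% transit = 12.5% → $5.19625
Graphic novel $15.31: printed books → 0% + 0% transit = 0% → $0.00
Bottle of merlot $27.99: alcoholic beverages → 9.5% + 3% transit = 12.5% → $3.49875
AA batteries (8-pack) $11.96: other taxable items → 7.75% + 0% transit = 7.75% → $0.9269
Bottle of rosé $19.51: alcoholic beverages → 9.5% + 3% transit = 12.5% → $2.43875
Phone case $18.41: other taxable items → 7.75% + 0% transit = 7.75% → $1.426775
Unrounded tax sum = $15.073675 → $15.07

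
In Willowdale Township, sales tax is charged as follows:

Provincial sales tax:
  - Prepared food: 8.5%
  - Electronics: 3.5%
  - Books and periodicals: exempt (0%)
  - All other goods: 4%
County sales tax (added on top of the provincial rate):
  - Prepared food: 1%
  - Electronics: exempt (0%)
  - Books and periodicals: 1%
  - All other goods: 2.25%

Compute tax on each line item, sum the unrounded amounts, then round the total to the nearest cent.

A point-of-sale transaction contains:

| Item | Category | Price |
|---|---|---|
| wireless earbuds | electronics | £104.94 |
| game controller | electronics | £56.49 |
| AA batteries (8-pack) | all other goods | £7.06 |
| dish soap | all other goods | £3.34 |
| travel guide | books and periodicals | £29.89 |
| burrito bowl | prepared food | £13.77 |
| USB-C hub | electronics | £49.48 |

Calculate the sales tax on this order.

Wireless earbuds £104.94: electronics → 3.5% + 0% county = 3.5% → £3.6729
Game controller £56.49: electronics → 3.5% + 0% county = 3.5% → £1.97715
AA batteries (8-pack) £7.06: all other goods → 4% + 2.25% county = 6.25% → £0.44125
Dish soap £3.34: all other goods → 4% + 2.25% county = 6.25% → £0.20875
Travel guide £29.89: books and periodicals → 0% + 1% county = 1% → £0.2989
Burrito bowl £13.77: prepared food → 8.5% + 1% county = 9.5% → £1.30815
USB-C hub £49.48: electronics → 3.5% + 0% county = 3.5% → £1.7318
Unrounded tax sum = £9.6389 → £9.64

£9.64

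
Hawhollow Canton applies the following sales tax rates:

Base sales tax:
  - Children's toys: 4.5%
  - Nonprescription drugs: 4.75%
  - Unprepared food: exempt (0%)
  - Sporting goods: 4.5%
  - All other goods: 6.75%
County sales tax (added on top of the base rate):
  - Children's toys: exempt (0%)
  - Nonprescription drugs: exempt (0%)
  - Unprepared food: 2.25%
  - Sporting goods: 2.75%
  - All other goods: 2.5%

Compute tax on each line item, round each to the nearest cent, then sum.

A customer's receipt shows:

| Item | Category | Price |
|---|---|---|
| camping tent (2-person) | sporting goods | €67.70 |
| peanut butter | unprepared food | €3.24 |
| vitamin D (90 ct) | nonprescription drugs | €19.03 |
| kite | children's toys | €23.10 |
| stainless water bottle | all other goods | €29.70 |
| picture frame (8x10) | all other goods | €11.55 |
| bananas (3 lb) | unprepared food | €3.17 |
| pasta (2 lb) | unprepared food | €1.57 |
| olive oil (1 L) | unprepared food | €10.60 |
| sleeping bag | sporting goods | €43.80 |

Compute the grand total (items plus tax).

€227.73

Camping tent (2-person) €67.70: sporting goods → 4.5% + 2.75% county = 7.25% → €4.91
Peanut butter €3.24: unprepared food → 0% + 2.25% county = 2.25% → €0.07
Vitamin D (90 ct) €19.03: nonprescription drugs → 4.75% + 0% county = 4.75% → €0.90
Kite €23.10: children's toys → 4.5% + 0% county = 4.5% → €1.04
Stainless water bottle €29.70: all other goods → 6.75% + 2.5% county = 9.25% → €2.75
Picture frame (8x10) €11.55: all other goods → 6.75% + 2.5% county = 9.25% → €1.07
Bananas (3 lb) €3.17: unprepared food → 0% + 2.25% county = 2.25% → €0.07
Pasta (2 lb) €1.57: unprepared food → 0% + 2.25% county = 2.25% → €0.04
Olive oil (1 L) €10.60: unprepared food → 0% + 2.25% county = 2.25% → €0.24
Sleeping bag €43.80: sporting goods → 4.5% + 2.75% county = 7.25% → €3.18
Subtotal = €213.46; tax = €14.27; total due = €227.73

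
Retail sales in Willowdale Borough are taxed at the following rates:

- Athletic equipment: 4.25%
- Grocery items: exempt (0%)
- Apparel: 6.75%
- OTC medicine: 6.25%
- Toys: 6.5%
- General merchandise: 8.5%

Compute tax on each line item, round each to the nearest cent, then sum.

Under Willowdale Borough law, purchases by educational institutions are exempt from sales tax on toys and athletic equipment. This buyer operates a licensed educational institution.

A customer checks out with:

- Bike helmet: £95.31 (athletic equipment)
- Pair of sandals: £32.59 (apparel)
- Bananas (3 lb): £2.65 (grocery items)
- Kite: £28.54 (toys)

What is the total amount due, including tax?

Bike helmet £95.31: athletic equipment, buyer-exempt → 0% → £0.00
Pair of sandals £32.59: apparel → 6.75% → £2.20
Bananas (3 lb) £2.65: grocery items → 0% → £0.00
Kite £28.54: toys, buyer-exempt → 0% → £0.00
Subtotal = £159.09; tax = £2.20; total due = £161.29

£161.29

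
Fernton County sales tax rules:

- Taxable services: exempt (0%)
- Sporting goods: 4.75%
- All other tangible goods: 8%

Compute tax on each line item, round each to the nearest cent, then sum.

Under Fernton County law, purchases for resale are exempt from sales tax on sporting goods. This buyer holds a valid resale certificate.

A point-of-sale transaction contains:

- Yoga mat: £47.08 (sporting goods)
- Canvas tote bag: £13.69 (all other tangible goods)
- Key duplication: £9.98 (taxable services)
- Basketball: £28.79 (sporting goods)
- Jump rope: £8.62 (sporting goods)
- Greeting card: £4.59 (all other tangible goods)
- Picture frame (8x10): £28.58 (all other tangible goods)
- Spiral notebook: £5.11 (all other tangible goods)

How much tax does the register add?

£4.17

Yoga mat £47.08: sporting goods, buyer-exempt → 0% → £0.00
Canvas tote bag £13.69: all other tangible goods → 8% → £1.10
Key duplication £9.98: taxable services → 0% → £0.00
Basketball £28.79: sporting goods, buyer-exempt → 0% → £0.00
Jump rope £8.62: sporting goods, buyer-exempt → 0% → £0.00
Greeting card £4.59: all other tangible goods → 8% → £0.37
Picture frame (8x10) £28.58: all other tangible goods → 8% → £2.29
Spiral notebook £5.11: all other tangible goods → 8% → £0.41
Total tax = £1.10 + £0.37 + £2.29 + £0.41 = £4.17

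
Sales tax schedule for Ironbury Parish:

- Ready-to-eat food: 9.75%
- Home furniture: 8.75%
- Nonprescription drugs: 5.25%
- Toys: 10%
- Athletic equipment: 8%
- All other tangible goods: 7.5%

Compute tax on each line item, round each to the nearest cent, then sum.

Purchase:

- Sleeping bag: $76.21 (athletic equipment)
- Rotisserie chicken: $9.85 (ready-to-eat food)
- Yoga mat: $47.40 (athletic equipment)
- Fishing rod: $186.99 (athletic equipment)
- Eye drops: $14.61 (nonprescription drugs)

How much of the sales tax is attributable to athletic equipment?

$24.85

Sleeping bag $76.21: athletic equipment → 8% → $6.10
Yoga mat $47.40: athletic equipment → 8% → $3.79
Fishing rod $186.99: athletic equipment → 8% → $14.96
Tax on athletic equipment = $6.10 + $3.79 + $14.96 = $24.85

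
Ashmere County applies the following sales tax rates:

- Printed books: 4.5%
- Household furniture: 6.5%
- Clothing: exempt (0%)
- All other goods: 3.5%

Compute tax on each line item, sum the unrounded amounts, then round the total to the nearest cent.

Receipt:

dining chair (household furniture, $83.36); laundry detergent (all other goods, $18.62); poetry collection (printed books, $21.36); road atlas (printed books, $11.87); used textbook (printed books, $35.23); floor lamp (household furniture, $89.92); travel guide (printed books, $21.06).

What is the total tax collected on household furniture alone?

Dining chair $83.36: household furniture → 6.5% → $5.4184
Floor lamp $89.92: household furniture → 6.5% → $5.8448
Tax on household furniture: unrounded sum = $11.2632 → $11.26

$11.26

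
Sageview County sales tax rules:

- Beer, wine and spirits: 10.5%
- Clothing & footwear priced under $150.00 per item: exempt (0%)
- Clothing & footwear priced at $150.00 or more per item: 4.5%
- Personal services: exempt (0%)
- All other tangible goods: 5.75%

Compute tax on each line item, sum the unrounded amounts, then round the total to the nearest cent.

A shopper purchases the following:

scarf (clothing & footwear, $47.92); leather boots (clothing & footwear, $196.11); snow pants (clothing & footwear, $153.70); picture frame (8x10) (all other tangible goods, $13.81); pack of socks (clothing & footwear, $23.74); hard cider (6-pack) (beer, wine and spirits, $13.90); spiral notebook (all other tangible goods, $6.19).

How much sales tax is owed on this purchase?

$18.35

Scarf $47.92: clothing & footwear, under $150.00 → 0% → $0.00
Leather boots $196.11: clothing & footwear, $150.00 or more → 4.5% → $8.82495
Snow pants $153.70: clothing & footwear, $150.00 or more → 4.5% → $6.9165
Picture frame (8x10) $13.81: all other tangible goods → 5.75% → $0.794075
Pack of socks $23.74: clothing & footwear, under $150.00 → 0% → $0.00
Hard cider (6-pack) $13.90: beer, wine and spirits → 10.5% → $1.4595
Spiral notebook $6.19: all other tangible goods → 5.75% → $0.355925
Unrounded tax sum = $18.35095 → $18.35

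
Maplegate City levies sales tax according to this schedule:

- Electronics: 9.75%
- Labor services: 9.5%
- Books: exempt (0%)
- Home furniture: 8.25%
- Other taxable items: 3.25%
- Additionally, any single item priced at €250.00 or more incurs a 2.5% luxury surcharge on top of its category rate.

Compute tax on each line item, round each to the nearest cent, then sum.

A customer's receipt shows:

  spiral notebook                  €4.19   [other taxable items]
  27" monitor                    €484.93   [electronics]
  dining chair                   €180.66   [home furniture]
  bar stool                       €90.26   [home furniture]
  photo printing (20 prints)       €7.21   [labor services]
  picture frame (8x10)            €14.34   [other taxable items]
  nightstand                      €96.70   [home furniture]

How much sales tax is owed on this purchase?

Spiral notebook €4.19: other taxable items → 3.25% → €0.14
27" monitor €484.93: electronics → 9.75% + 2.5% surcharge = 12.25% → €59.40
Dining chair €180.66: home furniture → 8.25% → €14.90
Bar stool €90.26: home furniture → 8.25% → €7.45
Photo printing (20 prints) €7.21: labor services → 9.5% → €0.68
Picture frame (8x10) €14.34: other taxable items → 3.25% → €0.47
Nightstand €96.70: home furniture → 8.25% → €7.98
Total tax = €0.14 + €59.40 + €14.90 + €7.45 + €0.68 + €0.47 + €7.98 = €91.02

€91.02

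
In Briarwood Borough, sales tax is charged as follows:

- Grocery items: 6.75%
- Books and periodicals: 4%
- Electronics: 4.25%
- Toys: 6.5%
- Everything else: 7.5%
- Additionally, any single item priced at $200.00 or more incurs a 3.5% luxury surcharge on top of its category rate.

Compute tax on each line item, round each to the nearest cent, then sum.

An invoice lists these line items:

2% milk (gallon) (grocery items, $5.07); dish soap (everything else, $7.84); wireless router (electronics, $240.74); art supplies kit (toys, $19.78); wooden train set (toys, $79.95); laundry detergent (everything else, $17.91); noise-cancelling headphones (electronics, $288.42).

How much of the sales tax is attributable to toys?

$6.49

Art supplies kit $19.78: toys → 6.5% → $1.29
Wooden train set $79.95: toys → 6.5% → $5.20
Tax on toys = $1.29 + $5.20 = $6.49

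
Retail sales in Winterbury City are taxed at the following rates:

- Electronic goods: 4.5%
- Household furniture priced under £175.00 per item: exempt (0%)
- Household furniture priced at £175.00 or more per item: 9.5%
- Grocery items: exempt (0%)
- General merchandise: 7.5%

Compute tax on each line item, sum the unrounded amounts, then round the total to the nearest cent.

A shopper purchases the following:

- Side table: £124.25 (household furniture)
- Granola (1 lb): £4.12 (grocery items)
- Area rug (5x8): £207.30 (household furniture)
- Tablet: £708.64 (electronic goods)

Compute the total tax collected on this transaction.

£51.58

Side table £124.25: household furniture, under £175.00 → 0% → £0.00
Granola (1 lb) £4.12: grocery items → 0% → £0.00
Area rug (5x8) £207.30: household furniture, £175.00 or more → 9.5% → £19.6935
Tablet £708.64: electronic goods → 4.5% → £31.8888
Unrounded tax sum = £51.5823 → £51.58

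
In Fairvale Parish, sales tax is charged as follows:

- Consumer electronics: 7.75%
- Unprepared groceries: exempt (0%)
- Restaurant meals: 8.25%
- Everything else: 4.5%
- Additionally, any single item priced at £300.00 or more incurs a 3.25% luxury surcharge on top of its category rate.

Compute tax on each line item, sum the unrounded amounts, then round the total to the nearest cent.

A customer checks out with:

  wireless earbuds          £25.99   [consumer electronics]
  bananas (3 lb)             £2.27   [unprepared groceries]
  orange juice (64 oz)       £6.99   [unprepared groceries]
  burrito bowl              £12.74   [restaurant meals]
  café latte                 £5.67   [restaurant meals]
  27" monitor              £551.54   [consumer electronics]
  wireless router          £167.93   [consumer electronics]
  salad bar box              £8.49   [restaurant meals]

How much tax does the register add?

£77.92

Wireless earbuds £25.99: consumer electronics → 7.75% → £2.014225
Bananas (3 lb) £2.27: unprepared groceries → 0% → £0.00
Orange juice (64 oz) £6.99: unprepared groceries → 0% → £0.00
Burrito bowl £12.74: restaurant meals → 8.25% → £1.05105
Café latte £5.67: restaurant meals → 8.25% → £0.467775
27" monitor £551.54: consumer electronics → 7.75% + 3.25% surcharge = 11% → £60.6694
Wireless router £167.93: consumer electronics → 7.75% → £13.014575
Salad bar box £8.49: restaurant meals → 8.25% → £0.700425
Unrounded tax sum = £77.91745 → £77.92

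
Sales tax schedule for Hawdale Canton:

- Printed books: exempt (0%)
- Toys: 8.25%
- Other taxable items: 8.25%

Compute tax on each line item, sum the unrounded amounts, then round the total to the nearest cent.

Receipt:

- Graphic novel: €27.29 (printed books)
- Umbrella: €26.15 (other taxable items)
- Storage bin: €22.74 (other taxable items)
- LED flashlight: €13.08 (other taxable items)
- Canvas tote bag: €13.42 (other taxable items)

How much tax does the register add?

€6.22

Graphic novel €27.29: printed books → 0% → €0.00
Umbrella €26.15: other taxable items → 8.25% → €2.157375
Storage bin €22.74: other taxable items → 8.25% → €1.87605
LED flashlight €13.08: other taxable items → 8.25% → €1.0791
Canvas tote bag €13.42: other taxable items → 8.25% → €1.10715
Unrounded tax sum = €6.219675 → €6.22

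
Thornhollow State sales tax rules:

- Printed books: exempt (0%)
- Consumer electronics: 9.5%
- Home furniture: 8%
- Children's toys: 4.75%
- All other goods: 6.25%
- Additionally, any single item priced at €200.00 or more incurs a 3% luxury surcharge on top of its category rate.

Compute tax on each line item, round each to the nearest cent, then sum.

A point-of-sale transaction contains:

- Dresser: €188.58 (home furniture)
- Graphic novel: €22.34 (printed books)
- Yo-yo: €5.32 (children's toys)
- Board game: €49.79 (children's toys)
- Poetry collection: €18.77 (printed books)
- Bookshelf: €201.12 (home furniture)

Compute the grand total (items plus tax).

Dresser €188.58: home furniture → 8% → €15.09
Graphic novel €22.34: printed books → 0% → €0.00
Yo-yo €5.32: children's toys → 4.75% → €0.25
Board game €49.79: children's toys → 4.75% → €2.37
Poetry collection €18.77: printed books → 0% → €0.00
Bookshelf €201.12: home furniture → 8% + 3% surcharge = 11% → €22.12
Subtotal = €485.92; tax = €39.83; total due = €525.75

€525.75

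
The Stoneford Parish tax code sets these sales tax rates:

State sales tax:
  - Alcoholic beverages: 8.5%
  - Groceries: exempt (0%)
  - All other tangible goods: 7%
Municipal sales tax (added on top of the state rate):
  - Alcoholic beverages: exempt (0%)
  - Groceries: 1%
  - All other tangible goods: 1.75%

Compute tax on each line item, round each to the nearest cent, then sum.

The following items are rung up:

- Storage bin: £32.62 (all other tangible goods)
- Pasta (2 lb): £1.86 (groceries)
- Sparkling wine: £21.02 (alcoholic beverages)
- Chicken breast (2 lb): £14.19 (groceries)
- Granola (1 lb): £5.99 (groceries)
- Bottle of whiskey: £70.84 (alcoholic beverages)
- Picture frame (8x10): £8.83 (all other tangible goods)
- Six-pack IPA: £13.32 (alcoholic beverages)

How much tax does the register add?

£12.78

Storage bin £32.62: all other tangible goods → 7% + 1.75% municipal = 8.75% → £2.85
Pasta (2 lb) £1.86: groceries → 0% + 1% municipal = 1% → £0.02
Sparkling wine £21.02: alcoholic beverages → 8.5% + 0% municipal = 8.5% → £1.79
Chicken breast (2 lb) £14.19: groceries → 0% + 1% municipal = 1% → £0.14
Granola (1 lb) £5.99: groceries → 0% + 1% municipal = 1% → £0.06
Bottle of whiskey £70.84: alcoholic beverages → 8.5% + 0% municipal = 8.5% → £6.02
Picture frame (8x10) £8.83: all other tangible goods → 7% + 1.75% municipal = 8.75% → £0.77
Six-pack IPA £13.32: alcoholic beverages → 8.5% + 0% municipal = 8.5% → £1.13
Total tax = £2.85 + £0.02 + £1.79 + £0.14 + £0.06 + £6.02 + £0.77 + £1.13 = £12.78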